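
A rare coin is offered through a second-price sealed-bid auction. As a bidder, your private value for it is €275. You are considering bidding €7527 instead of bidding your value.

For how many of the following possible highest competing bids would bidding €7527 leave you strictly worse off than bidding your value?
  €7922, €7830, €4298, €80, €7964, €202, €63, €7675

The deviation hurts exactly when the highest competing bid lies strictly between €275 and €7527 — overbidding then wins at a price above your value.
€7922: above both → same outcome either way.
€7830: above both → same outcome either way.
€4298: inside the interval → strictly worse (loss €4023).
€80: below both → same outcome either way.
€7964: above both → same outcome either way.
€202: below both → same outcome either way.
€63: below both → same outcome either way.
€7675: above both → same outcome either way.
Count: 1.

1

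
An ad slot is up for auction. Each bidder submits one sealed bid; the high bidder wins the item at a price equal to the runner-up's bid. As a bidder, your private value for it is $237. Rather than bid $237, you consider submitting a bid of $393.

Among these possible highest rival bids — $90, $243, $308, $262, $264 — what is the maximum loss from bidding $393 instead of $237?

$90: same outcome either way → loss $0.
$243: truthful gives $0, deviation gives −$6 → loss $6.
$308: truthful gives $0, deviation gives −$71 → loss $71.
$262: truthful gives $0, deviation gives −$25 → loss $25.
$264: truthful gives $0, deviation gives −$27 → loss $27.
Maximum loss: $71.

$71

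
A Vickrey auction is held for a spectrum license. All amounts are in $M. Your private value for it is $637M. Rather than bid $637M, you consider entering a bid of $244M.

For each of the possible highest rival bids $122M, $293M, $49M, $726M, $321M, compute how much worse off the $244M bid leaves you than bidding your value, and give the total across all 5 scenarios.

The deviation costs you only when the competing bid falls strictly between $244M and $637M; elsewhere both bids give the same outcome.
$122M: outcomes coincide → loss $0M.
$293M: truthful payoff $344M, deviation payoff $0M → loss $344M.
$49M: outcomes coincide → loss $0M.
$726M: outcomes coincide → loss $0M.
$321M: truthful payoff $316M, deviation payoff $0M → loss $316M.
Total loss = $344M + $316M = $660M.

$660M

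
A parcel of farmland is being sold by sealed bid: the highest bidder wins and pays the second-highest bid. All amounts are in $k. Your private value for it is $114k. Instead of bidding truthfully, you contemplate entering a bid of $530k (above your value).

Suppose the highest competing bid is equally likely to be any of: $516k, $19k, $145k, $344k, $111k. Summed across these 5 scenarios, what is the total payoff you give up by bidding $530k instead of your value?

$663k

The deviation costs you only when the competing bid falls strictly between $114k and $530k; elsewhere both bids give the same outcome.
$516k: truthful payoff $0k, deviation payoff −$402k → loss $402k.
$19k: outcomes coincide → loss $0k.
$145k: truthful payoff $0k, deviation payoff −$31k → loss $31k.
$344k: truthful payoff $0k, deviation payoff −$230k → loss $230k.
$111k: outcomes coincide → loss $0k.
Total loss = $402k + $31k + $230k = $663k.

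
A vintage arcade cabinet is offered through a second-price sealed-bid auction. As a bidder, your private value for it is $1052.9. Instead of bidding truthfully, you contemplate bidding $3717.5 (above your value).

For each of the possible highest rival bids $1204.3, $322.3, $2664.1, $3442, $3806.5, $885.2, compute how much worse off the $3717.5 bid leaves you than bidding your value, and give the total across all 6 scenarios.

The deviation costs you only when the competing bid falls strictly between $1052.9 and $3717.5; elsewhere both bids give the same outcome.
$1204.3: truthful payoff $0, deviation payoff −$151.4 → loss $151.4.
$322.3: outcomes coincide → loss $0.
$2664.1: truthful payoff $0, deviation payoff −$1611.2 → loss $1611.2.
$3442: truthful payoff $0, deviation payoff −$2389.1 → loss $2389.1.
$3806.5: outcomes coincide → loss $0.
$885.2: outcomes coincide → loss $0.
Total loss = $151.4 + $1611.2 + $2389.1 = $4151.7.
Truthful bidding weakly dominates here: raising your bid can only win items priced above your value, and lowering it can only forfeit items priced below.

$4151.7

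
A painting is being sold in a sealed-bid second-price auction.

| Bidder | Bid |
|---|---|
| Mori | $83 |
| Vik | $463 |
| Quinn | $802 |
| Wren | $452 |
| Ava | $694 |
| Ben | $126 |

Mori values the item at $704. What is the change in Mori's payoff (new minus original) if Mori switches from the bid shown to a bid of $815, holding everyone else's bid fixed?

−$98

The highest bid among the other bidders is $802; Mori's bid doesn't change that.
Original bid $83: Mori is not highest (top rival bid is $802); payoff $0.
Alternative bid $815: Mori is highest, pays the top rival bid $802; payoff $704 − $802 = −$98.
Change in payoff = −$98 − ($0) = −$98.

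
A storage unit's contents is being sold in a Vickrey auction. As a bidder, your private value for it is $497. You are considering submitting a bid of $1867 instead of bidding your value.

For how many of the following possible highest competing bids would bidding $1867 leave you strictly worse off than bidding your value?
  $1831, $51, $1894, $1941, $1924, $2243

The deviation hurts exactly when the highest competing bid lies strictly between $497 and $1867 — overbidding then wins at a price above your value.
$1831: inside the interval → strictly worse (loss $1334).
$51: below both → same outcome either way.
$1894: above both → same outcome either way.
$1941: above both → same outcome either way.
$1924: above both → same outcome either way.
$2243: above both → same outcome either way.
Count: 1.

1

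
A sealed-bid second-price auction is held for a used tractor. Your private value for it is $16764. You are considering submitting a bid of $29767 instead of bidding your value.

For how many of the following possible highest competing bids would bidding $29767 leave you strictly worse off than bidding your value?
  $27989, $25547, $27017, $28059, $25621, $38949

The deviation hurts exactly when the highest competing bid lies strictly between $16764 and $29767 — overbidding then wins at a price above your value.
$27989: inside the interval → strictly worse (loss $11225).
$25547: inside the interval → strictly worse (loss $8783).
$27017: inside the interval → strictly worse (loss $10253).
$28059: inside the interval → strictly worse (loss $11295).
$25621: inside the interval → strictly worse (loss $8857).
$38949: above both → same outcome either way.
Count: 5.

5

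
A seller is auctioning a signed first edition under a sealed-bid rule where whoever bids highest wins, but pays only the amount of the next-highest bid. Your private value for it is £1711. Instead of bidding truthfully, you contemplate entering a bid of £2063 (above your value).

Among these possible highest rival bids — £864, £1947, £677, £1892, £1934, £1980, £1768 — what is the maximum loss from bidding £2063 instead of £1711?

£269

£864: same outcome either way → loss £0.
£1947: truthful gives £0, deviation gives −£236 → loss £236.
£677: same outcome either way → loss £0.
£1892: truthful gives £0, deviation gives −£181 → loss £181.
£1934: truthful gives £0, deviation gives −£223 → loss £223.
£1980: truthful gives £0, deviation gives −£269 → loss £269.
£1768: truthful gives £0, deviation gives −£57 → loss £57.
Maximum loss: £269.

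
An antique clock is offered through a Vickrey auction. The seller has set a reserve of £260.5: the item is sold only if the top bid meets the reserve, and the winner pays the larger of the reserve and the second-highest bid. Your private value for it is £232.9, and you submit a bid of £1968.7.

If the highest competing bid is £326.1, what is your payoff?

−£93.2

Your bid £1968.7 is the highest and exceeds the reserve.
Price = max(second-highest bid, reserve) = max(£326.1, £260.5) = £326.1.
Payoff = £232.9 − £326.1 = −£93.2.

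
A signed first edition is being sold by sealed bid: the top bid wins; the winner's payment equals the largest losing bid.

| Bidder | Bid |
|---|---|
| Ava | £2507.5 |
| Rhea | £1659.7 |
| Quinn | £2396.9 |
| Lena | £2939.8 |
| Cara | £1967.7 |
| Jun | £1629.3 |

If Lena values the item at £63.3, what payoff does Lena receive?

Highest bid: Lena at £2939.8, so Lena wins.
Second-highest bid: Ava at £2507.5 — that is the price the winner pays.
Lena's payoff = value − price = £63.3 − £2507.5 = −£2444.2.

−£2444.2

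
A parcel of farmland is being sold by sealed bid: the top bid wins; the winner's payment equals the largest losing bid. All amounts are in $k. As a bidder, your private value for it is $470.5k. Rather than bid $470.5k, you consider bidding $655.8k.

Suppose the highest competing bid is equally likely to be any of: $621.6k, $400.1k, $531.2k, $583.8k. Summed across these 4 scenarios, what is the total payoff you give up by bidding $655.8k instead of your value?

The deviation costs you only when the competing bid falls strictly between $470.5k and $655.8k; elsewhere both bids give the same outcome.
$621.6k: truthful payoff $0k, deviation payoff −$151.1k → loss $151.1k.
$400.1k: outcomes coincide → loss $0k.
$531.2k: truthful payoff $0k, deviation payoff −$60.7k → loss $60.7k.
$583.8k: truthful payoff $0k, deviation payoff −$113.3k → loss $113.3k.
Total loss = $151.1k + $60.7k + $113.3k = $325.1k.

$325.1k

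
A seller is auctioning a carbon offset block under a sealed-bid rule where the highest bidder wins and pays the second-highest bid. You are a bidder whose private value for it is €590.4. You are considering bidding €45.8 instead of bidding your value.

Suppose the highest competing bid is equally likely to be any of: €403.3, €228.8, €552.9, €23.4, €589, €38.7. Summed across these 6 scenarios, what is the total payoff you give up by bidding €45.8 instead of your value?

€587.6

The deviation costs you only when the competing bid falls strictly between €45.8 and €590.4; elsewhere both bids give the same outcome.
€403.3: truthful payoff €187.1, deviation payoff €0 → loss €187.1.
€228.8: truthful payoff €361.6, deviation payoff €0 → loss €361.6.
€552.9: truthful payoff €37.5, deviation payoff €0 → loss €37.5.
€23.4: outcomes coincide → loss €0.
€589: truthful payoff €1.4, deviation payoff €0 → loss €1.4.
€38.7: outcomes coincide → loss €0.
Total loss = €187.1 + €361.6 + €37.5 + €1.4 = €587.6.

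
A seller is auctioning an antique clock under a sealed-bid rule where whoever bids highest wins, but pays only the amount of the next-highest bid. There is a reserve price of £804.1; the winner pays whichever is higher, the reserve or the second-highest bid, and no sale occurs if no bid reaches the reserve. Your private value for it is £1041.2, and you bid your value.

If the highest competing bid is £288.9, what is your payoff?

Your bid £1041.2 is the highest and exceeds the reserve.
Price = max(second-highest bid, reserve) = max(£288.9, £804.1) = £804.1.
Payoff = £1041.2 − £804.1 = £237.1.

£237.1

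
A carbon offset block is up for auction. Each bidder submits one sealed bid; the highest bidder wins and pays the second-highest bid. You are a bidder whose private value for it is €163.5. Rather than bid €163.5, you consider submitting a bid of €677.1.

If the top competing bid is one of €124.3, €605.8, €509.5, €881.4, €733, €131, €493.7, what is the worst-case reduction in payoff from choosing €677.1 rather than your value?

€442.3

€124.3: same outcome either way → loss €0.
€605.8: truthful gives €0, deviation gives −€442.3 → loss €442.3.
€509.5: truthful gives €0, deviation gives −€346 → loss €346.
€881.4: same outcome either way → loss €0.
€733: same outcome either way → loss €0.
€131: same outcome either way → loss €0.
€493.7: truthful gives €0, deviation gives −€330.2 → loss €330.2.
Maximum loss: €442.3.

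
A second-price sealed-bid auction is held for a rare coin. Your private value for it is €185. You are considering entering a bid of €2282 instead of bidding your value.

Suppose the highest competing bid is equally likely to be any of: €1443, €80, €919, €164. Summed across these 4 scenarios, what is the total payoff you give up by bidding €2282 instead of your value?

The deviation costs you only when the competing bid falls strictly between €185 and €2282; elsewhere both bids give the same outcome.
€1443: truthful payoff €0, deviation payoff −€1258 → loss €1258.
€80: outcomes coincide → loss €0.
€919: truthful payoff €0, deviation payoff −€734 → loss €734.
€164: outcomes coincide → loss €0.
Total loss = €1258 + €734 = €1992.
Truthful bidding weakly dominates here: raising your bid can only win items priced above your value, and lowering it can only forfeit items priced below.

€1992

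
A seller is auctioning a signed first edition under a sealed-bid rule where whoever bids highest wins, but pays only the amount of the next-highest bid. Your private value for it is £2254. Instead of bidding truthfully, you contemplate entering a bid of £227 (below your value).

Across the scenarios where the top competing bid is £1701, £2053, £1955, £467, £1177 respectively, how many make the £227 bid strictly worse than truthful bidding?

The deviation hurts exactly when the highest competing bid lies strictly between £227 and £2254 — underbidding then forfeits a profitable win.
£1701: inside the interval → strictly worse (loss £553).
£2053: inside the interval → strictly worse (loss £201).
£1955: inside the interval → strictly worse (loss £299).
£467: inside the interval → strictly worse (loss £1787).
£1177: inside the interval → strictly worse (loss £1077).
Count: 5.

5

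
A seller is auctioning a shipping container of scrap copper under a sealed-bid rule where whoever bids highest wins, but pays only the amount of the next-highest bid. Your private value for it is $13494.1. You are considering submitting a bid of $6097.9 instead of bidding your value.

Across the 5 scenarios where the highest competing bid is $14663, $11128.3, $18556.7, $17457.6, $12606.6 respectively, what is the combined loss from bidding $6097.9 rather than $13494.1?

$3253.3

The deviation costs you only when the competing bid falls strictly between $6097.9 and $13494.1; elsewhere both bids give the same outcome.
$14663: outcomes coincide → loss $0.
$11128.3: truthful payoff $2365.8, deviation payoff $0 → loss $2365.8.
$18556.7: outcomes coincide → loss $0.
$17457.6: outcomes coincide → loss $0.
$12606.6: truthful payoff $887.5, deviation payoff $0 → loss $887.5.
Total loss = $2365.8 + $887.5 = $3253.3.
Because the price is fixed by the runner-up's bid, deviating from your value can only change a good outcome into a bad one — never the reverse.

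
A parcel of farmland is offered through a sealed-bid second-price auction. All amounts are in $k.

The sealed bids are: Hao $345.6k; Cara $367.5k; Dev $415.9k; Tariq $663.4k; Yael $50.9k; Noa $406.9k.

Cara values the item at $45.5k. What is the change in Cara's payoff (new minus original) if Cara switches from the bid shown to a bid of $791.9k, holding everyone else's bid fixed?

−$617.9k

The highest bid among the other bidders is $663.4k; Cara's bid doesn't change that.
Original bid $367.5k: Cara is not highest (top rival bid is $663.4k); payoff $0k.
Alternative bid $791.9k: Cara is highest, pays the top rival bid $663.4k; payoff $45.5k − $663.4k = −$617.9k.
Change in payoff = −$617.9k − ($0k) = −$617.9k.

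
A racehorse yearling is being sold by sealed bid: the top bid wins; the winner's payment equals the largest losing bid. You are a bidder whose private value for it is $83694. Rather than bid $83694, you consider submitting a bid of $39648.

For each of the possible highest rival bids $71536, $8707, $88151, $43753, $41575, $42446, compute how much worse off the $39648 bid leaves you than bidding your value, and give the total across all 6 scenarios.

The deviation costs you only when the competing bid falls strictly between $39648 and $83694; elsewhere both bids give the same outcome.
$71536: truthful payoff $12158, deviation payoff $0 → loss $12158.
$8707: outcomes coincide → loss $0.
$88151: outcomes coincide → loss $0.
$43753: truthful payoff $39941, deviation payoff $0 → loss $39941.
$41575: truthful payoff $42119, deviation payoff $0 → loss $42119.
$42446: truthful payoff $41248, deviation payoff $0 → loss $41248.
Total loss = $12158 + $39941 + $42119 + $41248 = $135466.
Because the price is fixed by the runner-up's bid, deviating from your value can only change a good outcome into a bad one — never the reverse.

$135466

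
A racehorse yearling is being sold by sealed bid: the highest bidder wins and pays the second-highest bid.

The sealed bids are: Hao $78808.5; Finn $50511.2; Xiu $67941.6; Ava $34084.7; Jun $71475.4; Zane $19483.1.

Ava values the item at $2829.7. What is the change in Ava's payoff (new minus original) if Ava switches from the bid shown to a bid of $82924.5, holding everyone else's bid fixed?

−$75978.8

The highest bid among the other bidders is $78808.5; Ava's bid doesn't change that.
Original bid $34084.7: Ava is not highest (top rival bid is $78808.5); payoff $0.
Alternative bid $82924.5: Ava is highest, pays the top rival bid $78808.5; payoff $2829.7 − $78808.5 = −$75978.8.
Change in payoff = −$75978.8 − ($0) = −$75978.8.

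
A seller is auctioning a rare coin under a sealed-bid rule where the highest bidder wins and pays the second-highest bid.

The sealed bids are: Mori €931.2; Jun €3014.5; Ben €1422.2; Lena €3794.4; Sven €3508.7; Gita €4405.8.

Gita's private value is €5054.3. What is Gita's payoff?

Highest bid: Gita at €4405.8, so Gita wins.
Second-highest bid: Lena at €3794.4 — that is the price the winner pays.
Gita's payoff = value − price = €5054.3 − €3794.4 = €1259.9.

€1259.9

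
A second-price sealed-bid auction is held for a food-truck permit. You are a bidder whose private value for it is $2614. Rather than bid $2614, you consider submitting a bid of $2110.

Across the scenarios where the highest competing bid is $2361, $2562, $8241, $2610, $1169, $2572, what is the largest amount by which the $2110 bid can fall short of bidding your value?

$253

$2361: truthful gives $253, deviation gives $0 → loss $253.
$2562: truthful gives $52, deviation gives $0 → loss $52.
$8241: same outcome either way → loss $0.
$2610: truthful gives $4, deviation gives $0 → loss $4.
$1169: same outcome either way → loss $0.
$2572: truthful gives $42, deviation gives $0 → loss $42.
Maximum loss: $253.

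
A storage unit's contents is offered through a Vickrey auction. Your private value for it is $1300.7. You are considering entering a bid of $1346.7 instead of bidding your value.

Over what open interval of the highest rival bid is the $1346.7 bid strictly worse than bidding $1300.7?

If the competing bid is below $1300.7, both bids win at the same price — no difference.
If it is above $1346.7, both bids lose — no difference.
If it lies strictly between $1300.7 and $1346.7, bidding your value loses (payoff 0) while bidding $1346.7 wins at a price above your value (payoff negative).
So the deviation strictly hurts on the open interval ($1300.7, $1346.7).

($1300.7, $1346.7)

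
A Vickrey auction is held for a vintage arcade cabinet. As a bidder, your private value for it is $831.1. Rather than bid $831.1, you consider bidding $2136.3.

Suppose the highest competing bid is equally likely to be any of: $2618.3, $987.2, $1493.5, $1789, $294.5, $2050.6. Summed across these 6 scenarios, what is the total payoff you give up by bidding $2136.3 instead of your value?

The deviation costs you only when the competing bid falls strictly between $831.1 and $2136.3; elsewhere both bids give the same outcome.
$2618.3: outcomes coincide → loss $0.
$987.2: truthful payoff $0, deviation payoff −$156.1 → loss $156.1.
$1493.5: truthful payoff $0, deviation payoff −$662.4 → loss $662.4.
$1789: truthful payoff $0, deviation payoff −$957.9 → loss $957.9.
$294.5: outcomes coincide → loss $0.
$2050.6: truthful payoff $0, deviation payoff −$1219.5 → loss $1219.5.
Total loss = $156.1 + $662.4 + $957.9 + $1219.5 = $2995.9.
Because the price is fixed by the runner-up's bid, deviating from your value can only change a good outcome into a bad one — never the reverse.

$2995.9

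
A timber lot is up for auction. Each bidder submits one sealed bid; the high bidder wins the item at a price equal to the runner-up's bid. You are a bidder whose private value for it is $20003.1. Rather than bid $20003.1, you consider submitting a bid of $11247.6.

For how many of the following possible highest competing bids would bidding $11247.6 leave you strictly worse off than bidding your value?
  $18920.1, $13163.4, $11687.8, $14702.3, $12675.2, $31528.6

The deviation hurts exactly when the highest competing bid lies strictly between $11247.6 and $20003.1 — underbidding then forfeits a profitable win.
$18920.1: inside the interval → strictly worse (loss $1083).
$13163.4: inside the interval → strictly worse (loss $6839.7).
$11687.8: inside the interval → strictly worse (loss $8315.3).
$14702.3: inside the interval → strictly worse (loss $5300.8).
$12675.2: inside the interval → strictly worse (loss $7327.9).
$31528.6: above both → same outcome either way.
Count: 5.

5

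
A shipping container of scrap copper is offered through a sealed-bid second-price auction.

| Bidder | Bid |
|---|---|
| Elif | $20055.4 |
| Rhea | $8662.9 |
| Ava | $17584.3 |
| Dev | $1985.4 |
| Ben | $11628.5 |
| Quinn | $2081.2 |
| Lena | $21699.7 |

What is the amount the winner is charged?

Highest bid: Lena at $21699.7, so Lena wins.
Second-highest bid: Elif at $20055.4 — that is the price the winner pays.

$20055.4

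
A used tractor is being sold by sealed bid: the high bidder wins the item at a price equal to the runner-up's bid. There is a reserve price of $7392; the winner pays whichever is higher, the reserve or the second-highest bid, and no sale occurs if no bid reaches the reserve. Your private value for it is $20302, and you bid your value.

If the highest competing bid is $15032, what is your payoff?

$5270

Your bid $20302 is the highest and exceeds the reserve.
Price = max(second-highest bid, reserve) = max($15032, $7392) = $15032.
Payoff = $20302 − $15032 = $5270.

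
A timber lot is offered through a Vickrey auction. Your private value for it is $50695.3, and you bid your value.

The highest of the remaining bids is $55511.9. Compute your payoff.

Your bid $50695.3 is below the highest competing bid $55511.9, so you lose.
A losing bidder pays nothing and receives nothing: payoff = $0.

$0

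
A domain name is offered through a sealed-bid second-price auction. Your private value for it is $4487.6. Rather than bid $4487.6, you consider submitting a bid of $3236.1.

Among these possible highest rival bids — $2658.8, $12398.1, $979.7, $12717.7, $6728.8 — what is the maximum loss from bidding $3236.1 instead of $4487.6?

$0

$2658.8: same outcome either way → loss $0.
$12398.1: same outcome either way → loss $0.
$979.7: same outcome either way → loss $0.
$12717.7: same outcome either way → loss $0.
$6728.8: same outcome either way → loss $0.
Maximum loss: $0.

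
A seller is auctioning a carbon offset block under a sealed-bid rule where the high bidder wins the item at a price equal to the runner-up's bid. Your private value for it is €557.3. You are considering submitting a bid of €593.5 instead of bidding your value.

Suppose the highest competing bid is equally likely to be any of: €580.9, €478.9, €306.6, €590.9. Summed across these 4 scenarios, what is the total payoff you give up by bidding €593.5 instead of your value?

€57.2

The deviation costs you only when the competing bid falls strictly between €557.3 and €593.5; elsewhere both bids give the same outcome.
€580.9: truthful payoff €0, deviation payoff −€23.6 → loss €23.6.
€478.9: outcomes coincide → loss €0.
€306.6: outcomes coincide → loss €0.
€590.9: truthful payoff €0, deviation payoff −€33.6 → loss €33.6.
Total loss = €23.6 + €33.6 = €57.2.
Because the price is fixed by the runner-up's bid, deviating from your value can only change a good outcome into a bad one — never the reverse.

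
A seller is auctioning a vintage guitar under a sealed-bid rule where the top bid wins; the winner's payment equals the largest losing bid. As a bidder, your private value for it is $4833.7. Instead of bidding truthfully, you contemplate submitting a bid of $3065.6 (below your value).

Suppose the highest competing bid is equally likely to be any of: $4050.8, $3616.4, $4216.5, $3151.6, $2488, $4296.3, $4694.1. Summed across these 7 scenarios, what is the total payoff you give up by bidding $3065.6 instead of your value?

$4976.5

The deviation costs you only when the competing bid falls strictly between $3065.6 and $4833.7; elsewhere both bids give the same outcome.
$4050.8: truthful payoff $782.9, deviation payoff $0 → loss $782.9.
$3616.4: truthful payoff $1217.3, deviation payoff $0 → loss $1217.3.
$4216.5: truthful payoff $617.2, deviation payoff $0 → loss $617.2.
$3151.6: truthful payoff $1682.1, deviation payoff $0 → loss $1682.1.
$2488: outcomes coincide → loss $0.
$4296.3: truthful payoff $537.4, deviation payoff $0 → loss $537.4.
$4694.1: truthful payoff $139.6, deviation payoff $0 → loss $139.6.
Total loss = $782.9 + $1217.3 + $617.2 + $1682.1 + $537.4 + $139.6 = $4976.5.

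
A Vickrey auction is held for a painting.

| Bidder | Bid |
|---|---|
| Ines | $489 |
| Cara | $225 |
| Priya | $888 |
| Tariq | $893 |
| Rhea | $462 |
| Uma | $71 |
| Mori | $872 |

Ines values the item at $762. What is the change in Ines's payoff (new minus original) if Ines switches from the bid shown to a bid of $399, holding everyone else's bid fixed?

$0

The highest bid among the other bidders is $893; Ines's bid doesn't change that.
Original bid $489: Ines is not highest (top rival bid is $893); payoff $0.
Alternative bid $399: Ines is not highest (top rival bid is $893); payoff $0.
Change in payoff = $0 − ($0) = $0.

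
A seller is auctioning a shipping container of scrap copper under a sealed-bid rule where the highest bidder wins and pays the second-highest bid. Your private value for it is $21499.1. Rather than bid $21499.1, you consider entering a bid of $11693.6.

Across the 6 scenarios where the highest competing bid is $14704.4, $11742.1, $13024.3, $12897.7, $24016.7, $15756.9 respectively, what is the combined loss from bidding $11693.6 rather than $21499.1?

$39370.1

The deviation costs you only when the competing bid falls strictly between $11693.6 and $21499.1; elsewhere both bids give the same outcome.
$14704.4: truthful payoff $6794.7, deviation payoff $0 → loss $6794.7.
$11742.1: truthful payoff $9757, deviation payoff $0 → loss $9757.
$13024.3: truthful payoff $8474.8, deviation payoff $0 → loss $8474.8.
$12897.7: truthful payoff $8601.4, deviation payoff $0 → loss $8601.4.
$24016.7: outcomes coincide → loss $0.
$15756.9: truthful payoff $5742.2, deviation payoff $0 → loss $5742.2.
Total loss = $6794.7 + $9757 + $8474.8 + $8601.4 + $5742.2 = $39370.1.
In a second-price auction your bid sets only whether you win, not what you pay, so bidding your true value is weakly dominant.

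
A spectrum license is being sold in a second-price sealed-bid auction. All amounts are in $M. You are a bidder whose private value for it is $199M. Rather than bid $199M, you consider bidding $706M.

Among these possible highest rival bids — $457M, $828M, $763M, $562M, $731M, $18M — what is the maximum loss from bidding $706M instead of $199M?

$457M: truthful gives $0M, deviation gives −$258M → loss $258M.
$828M: same outcome either way → loss $0M.
$763M: same outcome either way → loss $0M.
$562M: truthful gives $0M, deviation gives −$363M → loss $363M.
$731M: same outcome either way → loss $0M.
$18M: same outcome either way → loss $0M.
Maximum loss: $363M.

$363M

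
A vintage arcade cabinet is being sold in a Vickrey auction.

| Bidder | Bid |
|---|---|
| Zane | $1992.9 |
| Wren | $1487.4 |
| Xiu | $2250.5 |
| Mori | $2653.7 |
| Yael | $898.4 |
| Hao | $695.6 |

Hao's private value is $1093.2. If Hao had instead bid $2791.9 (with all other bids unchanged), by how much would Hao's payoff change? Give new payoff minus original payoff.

The highest bid among the other bidders is $2653.7; Hao's bid doesn't change that.
Original bid $695.6: Hao is not highest (top rival bid is $2653.7); payoff $0.
Alternative bid $2791.9: Hao is highest, pays the top rival bid $2653.7; payoff $1093.2 − $2653.7 = −$1560.5.
Change in payoff = −$1560.5 − ($0) = −$1560.5.

−$1560.5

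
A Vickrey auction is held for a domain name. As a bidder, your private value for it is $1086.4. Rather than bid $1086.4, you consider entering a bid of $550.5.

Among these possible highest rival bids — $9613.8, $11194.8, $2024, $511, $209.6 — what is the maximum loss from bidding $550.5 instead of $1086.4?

$9613.8: same outcome either way → loss $0.
$11194.8: same outcome either way → loss $0.
$2024: same outcome either way → loss $0.
$511: same outcome either way → loss $0.
$209.6: same outcome either way → loss $0.
Maximum loss: $0.

$0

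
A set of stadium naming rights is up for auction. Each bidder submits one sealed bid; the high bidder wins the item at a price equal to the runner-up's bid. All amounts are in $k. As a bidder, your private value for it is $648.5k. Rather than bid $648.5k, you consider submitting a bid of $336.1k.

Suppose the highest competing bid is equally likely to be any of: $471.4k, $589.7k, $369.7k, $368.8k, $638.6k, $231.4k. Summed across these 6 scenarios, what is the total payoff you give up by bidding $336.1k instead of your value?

$804.3k

The deviation costs you only when the competing bid falls strictly between $336.1k and $648.5k; elsewhere both bids give the same outcome.
$471.4k: truthful payoff $177.1k, deviation payoff $0k → loss $177.1k.
$589.7k: truthful payoff $58.8k, deviation payoff $0k → loss $58.8k.
$369.7k: truthful payoff $278.8k, deviation payoff $0k → loss $278.8k.
$368.8k: truthful payoff $279.7k, deviation payoff $0k → loss $279.7k.
$638.6k: truthful payoff $9.9k, deviation payoff $0k → loss $9.9k.
$231.4k: outcomes coincide → loss $0k.
Total loss = $177.1k + $58.8k + $278.8k + $279.7k + $9.9k = $804.3k.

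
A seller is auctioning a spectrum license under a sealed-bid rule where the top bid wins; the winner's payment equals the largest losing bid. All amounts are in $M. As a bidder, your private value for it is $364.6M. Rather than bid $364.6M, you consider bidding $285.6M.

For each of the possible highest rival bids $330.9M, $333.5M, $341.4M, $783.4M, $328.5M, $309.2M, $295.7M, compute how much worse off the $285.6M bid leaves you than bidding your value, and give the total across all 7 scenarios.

The deviation costs you only when the competing bid falls strictly between $285.6M and $364.6M; elsewhere both bids give the same outcome.
$330.9M: truthful payoff $33.7M, deviation payoff $0M → loss $33.7M.
$333.5M: truthful payoff $31.1M, deviation payoff $0M → loss $31.1M.
$341.4M: truthful payoff $23.2M, deviation payoff $0M → loss $23.2M.
$783.4M: outcomes coincide → loss $0M.
$328.5M: truthful payoff $36.1M, deviation payoff $0M → loss $36.1M.
$309.2M: truthful payoff $55.4M, deviation payoff $0M → loss $55.4M.
$295.7M: truthful payoff $68.9M, deviation payoff $0M → loss $68.9M.
Total loss = $33.7M + $31.1M + $23.2M + $36.1M + $55.4M + $68.9M = $248.4M.

$248.4M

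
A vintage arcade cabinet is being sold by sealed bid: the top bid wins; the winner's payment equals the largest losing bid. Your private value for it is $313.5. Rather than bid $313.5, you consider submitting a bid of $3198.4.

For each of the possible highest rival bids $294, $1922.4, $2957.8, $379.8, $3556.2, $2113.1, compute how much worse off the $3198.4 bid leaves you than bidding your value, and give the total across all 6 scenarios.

The deviation costs you only when the competing bid falls strictly between $313.5 and $3198.4; elsewhere both bids give the same outcome.
$294: outcomes coincide → loss $0.
$1922.4: truthful payoff $0, deviation payoff −$1608.9 → loss $1608.9.
$2957.8: truthful payoff $0, deviation payoff −$2644.3 → loss $2644.3.
$379.8: truthful payoff $0, deviation payoff −$66.3 → loss $66.3.
$3556.2: outcomes coincide → loss $0.
$2113.1: truthful payoff $0, deviation payoff −$1799.6 → loss $1799.6.
Total loss = $1608.9 + $2644.3 + $66.3 + $1799.6 = $6119.1.
In a second-price auction your bid sets only whether you win, not what you pay, so bidding your true value is weakly dominant.

$6119.1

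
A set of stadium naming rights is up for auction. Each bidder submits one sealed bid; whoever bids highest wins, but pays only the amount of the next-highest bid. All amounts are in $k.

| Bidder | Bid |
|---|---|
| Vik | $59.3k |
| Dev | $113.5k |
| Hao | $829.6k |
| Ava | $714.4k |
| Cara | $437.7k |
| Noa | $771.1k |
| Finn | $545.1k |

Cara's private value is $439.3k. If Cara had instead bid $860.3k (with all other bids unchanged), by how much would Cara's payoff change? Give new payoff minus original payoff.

The highest bid among the other bidders is $829.6k; Cara's bid doesn't change that.
Original bid $437.7k: Cara is not highest (top rival bid is $829.6k); payoff $0k.
Alternative bid $860.3k: Cara is highest, pays the top rival bid $829.6k; payoff $439.3k − $829.6k = −$390.3k.
Change in payoff = −$390.3k − ($0k) = −$390.3k.

−$390.3k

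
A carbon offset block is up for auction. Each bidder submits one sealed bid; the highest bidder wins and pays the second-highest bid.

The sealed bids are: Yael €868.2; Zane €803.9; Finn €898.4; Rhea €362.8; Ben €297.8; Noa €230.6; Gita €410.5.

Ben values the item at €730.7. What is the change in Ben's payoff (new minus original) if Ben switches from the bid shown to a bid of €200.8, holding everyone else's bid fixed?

€0

The highest bid among the other bidders is €898.4; Ben's bid doesn't change that.
Original bid €297.8: Ben is not highest (top rival bid is €898.4); payoff €0.
Alternative bid €200.8: Ben is not highest (top rival bid is €898.4); payoff €0.
Change in payoff = €0 − (€0) = €0.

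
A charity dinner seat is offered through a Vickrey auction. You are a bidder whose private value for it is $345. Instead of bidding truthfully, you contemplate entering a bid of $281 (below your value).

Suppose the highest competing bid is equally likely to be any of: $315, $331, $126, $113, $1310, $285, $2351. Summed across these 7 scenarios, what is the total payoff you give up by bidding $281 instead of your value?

The deviation costs you only when the competing bid falls strictly between $281 and $345; elsewhere both bids give the same outcome.
$315: truthful payoff $30, deviation payoff $0 → loss $30.
$331: truthful payoff $14, deviation payoff $0 → loss $14.
$126: outcomes coincide → loss $0.
$113: outcomes coincide → loss $0.
$1310: outcomes coincide → loss $0.
$285: truthful payoff $60, deviation payoff $0 → loss $60.
$2351: outcomes coincide → loss $0.
Total loss = $30 + $14 + $60 = $104.

$104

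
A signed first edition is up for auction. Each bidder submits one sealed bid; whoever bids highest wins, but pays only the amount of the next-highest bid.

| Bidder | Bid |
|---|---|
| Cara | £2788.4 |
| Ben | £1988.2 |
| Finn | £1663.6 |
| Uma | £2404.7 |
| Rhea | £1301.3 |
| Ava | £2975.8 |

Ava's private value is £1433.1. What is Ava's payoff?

Highest bid: Ava at £2975.8, so Ava wins.
Second-highest bid: Cara at £2788.4 — that is the price the winner pays.
Ava's payoff = value − price = £1433.1 − £2788.4 = −£1355.3.

−£1355.3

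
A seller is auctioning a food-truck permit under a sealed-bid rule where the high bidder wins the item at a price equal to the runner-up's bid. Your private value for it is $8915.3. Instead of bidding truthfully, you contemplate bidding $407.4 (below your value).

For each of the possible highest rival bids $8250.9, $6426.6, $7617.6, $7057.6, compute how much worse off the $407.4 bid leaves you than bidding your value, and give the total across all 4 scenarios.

$6308.5

The deviation costs you only when the competing bid falls strictly between $407.4 and $8915.3; elsewhere both bids give the same outcome.
$8250.9: truthful payoff $664.4, deviation payoff $0 → loss $664.4.
$6426.6: truthful payoff $2488.7, deviation payoff $0 → loss $2488.7.
$7617.6: truthful payoff $1297.7, deviation payoff $0 → loss $1297.7.
$7057.6: truthful payoff $1857.7, deviation payoff $0 → loss $1857.7.
Total loss = $664.4 + $2488.7 + $1297.7 + $1857.7 = $6308.5.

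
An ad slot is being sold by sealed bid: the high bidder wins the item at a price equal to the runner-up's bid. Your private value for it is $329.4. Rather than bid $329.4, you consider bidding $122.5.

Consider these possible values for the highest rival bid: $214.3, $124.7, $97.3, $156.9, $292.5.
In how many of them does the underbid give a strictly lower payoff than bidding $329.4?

4

The deviation hurts exactly when the highest competing bid lies strictly between $122.5 and $329.4 — underbidding then forfeits a profitable win.
$214.3: inside the interval → strictly worse (loss $115.1).
$124.7: inside the interval → strictly worse (loss $204.7).
$97.3: below both → same outcome either way.
$156.9: inside the interval → strictly worse (loss $172.5).
$292.5: inside the interval → strictly worse (loss $36.9).
Count: 4.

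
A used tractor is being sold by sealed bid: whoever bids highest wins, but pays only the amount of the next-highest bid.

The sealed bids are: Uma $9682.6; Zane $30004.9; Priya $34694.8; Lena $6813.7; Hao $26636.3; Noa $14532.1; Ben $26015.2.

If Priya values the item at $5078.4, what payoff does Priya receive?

Highest bid: Priya at $34694.8, so Priya wins.
Second-highest bid: Zane at $30004.9 — that is the price the winner pays.
Priya's payoff = value − price = $5078.4 − $30004.9 = −$24926.5.

−$24926.5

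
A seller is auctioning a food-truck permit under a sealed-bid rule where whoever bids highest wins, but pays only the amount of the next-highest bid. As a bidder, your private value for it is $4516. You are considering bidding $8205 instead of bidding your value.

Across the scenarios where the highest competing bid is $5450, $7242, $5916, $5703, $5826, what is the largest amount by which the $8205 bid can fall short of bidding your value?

$2726

$5450: truthful gives $0, deviation gives −$934 → loss $934.
$7242: truthful gives $0, deviation gives −$2726 → loss $2726.
$5916: truthful gives $0, deviation gives −$1400 → loss $1400.
$5703: truthful gives $0, deviation gives −$1187 → loss $1187.
$5826: truthful gives $0, deviation gives −$1310 → loss $1310.
Maximum loss: $2726.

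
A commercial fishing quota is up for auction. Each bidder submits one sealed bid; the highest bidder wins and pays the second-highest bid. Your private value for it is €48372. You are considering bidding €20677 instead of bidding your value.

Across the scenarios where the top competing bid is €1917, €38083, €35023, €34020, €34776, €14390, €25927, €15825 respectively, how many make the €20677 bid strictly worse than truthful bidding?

5

The deviation hurts exactly when the highest competing bid lies strictly between €20677 and €48372 — underbidding then forfeits a profitable win.
€1917: below both → same outcome either way.
€38083: inside the interval → strictly worse (loss €10289).
€35023: inside the interval → strictly worse (loss €13349).
€34020: inside the interval → strictly worse (loss €14352).
€34776: inside the interval → strictly worse (loss €13596).
€14390: below both → same outcome either way.
€25927: inside the interval → strictly worse (loss €22445).
€15825: below both → same outcome either way.
Count: 5.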